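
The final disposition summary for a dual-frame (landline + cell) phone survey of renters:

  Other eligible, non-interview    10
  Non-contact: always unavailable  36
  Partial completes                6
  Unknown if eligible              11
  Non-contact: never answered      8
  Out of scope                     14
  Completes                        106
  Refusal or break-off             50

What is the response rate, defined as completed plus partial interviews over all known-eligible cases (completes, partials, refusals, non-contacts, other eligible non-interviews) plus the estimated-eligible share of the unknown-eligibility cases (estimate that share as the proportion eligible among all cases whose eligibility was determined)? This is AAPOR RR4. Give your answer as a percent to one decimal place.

No answer / not reached = 8 + 36 = 44
Top = 106 + 6 = 112
Known eligible = 106 + 6 + 50 + 44 + 10 = 216
e = 216 / (216 + 14) = 216 / 230 = 0.9391
e × U = 0.9391 × 11 = 10.33
Denom = 216 + 10.33 = 226.33
RR4 = 112 / 226.33 = 0.4949

49.5%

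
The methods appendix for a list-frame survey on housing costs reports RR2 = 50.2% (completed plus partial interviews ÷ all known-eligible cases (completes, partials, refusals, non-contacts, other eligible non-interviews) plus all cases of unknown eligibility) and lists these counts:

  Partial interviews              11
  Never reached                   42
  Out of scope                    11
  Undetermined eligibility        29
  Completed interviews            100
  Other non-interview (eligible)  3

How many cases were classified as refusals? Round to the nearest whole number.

36

Numerator = 100 + 11 = 111
RR2 = 111 / D = 0.502
D = 111 / 0.502 = 221.1
Rest of base = 185
refusals = 221.1 − 185 ≈ 36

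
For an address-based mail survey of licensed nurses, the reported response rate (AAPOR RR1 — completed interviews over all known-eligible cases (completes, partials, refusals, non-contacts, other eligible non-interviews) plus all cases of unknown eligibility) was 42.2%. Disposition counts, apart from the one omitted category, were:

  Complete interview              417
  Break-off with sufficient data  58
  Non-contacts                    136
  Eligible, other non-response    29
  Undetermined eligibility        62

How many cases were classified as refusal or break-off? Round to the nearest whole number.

RR1 = 417 / D = 0.422
D = 417 / 0.422 = 988.2
Other denominator terms total 702
refusal or break-off = 988.2 − 702 ≈ 286

286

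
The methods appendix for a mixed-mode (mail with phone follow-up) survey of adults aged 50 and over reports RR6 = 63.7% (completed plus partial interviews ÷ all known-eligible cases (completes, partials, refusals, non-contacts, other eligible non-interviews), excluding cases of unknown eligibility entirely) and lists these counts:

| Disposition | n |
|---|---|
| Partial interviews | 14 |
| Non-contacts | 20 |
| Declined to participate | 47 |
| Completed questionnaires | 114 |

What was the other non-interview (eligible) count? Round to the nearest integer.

Top → 114 + 14 = 128
RR6 = 128 / D = 0.637
D = 128 / 0.637 = 200.9
Other denominator terms total 195
other non-interview (eligible) = 200.9 − 195 ≈ 6

6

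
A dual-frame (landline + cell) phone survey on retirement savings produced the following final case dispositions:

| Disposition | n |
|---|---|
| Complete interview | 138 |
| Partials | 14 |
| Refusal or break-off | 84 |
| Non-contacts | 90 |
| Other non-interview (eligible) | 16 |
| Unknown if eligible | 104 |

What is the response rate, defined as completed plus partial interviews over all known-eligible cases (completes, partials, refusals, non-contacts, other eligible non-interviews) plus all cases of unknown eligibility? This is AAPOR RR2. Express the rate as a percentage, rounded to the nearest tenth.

Numerator: 138 + 14 = 152
Base: 138 + 14 + 84 + 90 + 16 + 104 = 446
RR2 = 152 / 446 = 0.3408

34.1%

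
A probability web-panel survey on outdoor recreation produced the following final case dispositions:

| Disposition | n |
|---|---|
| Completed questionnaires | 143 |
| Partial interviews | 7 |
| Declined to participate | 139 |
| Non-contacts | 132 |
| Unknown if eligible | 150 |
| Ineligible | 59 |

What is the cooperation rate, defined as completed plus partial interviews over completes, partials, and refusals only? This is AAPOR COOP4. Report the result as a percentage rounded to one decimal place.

Top: 143 + 7 = 150
Base: 143 + 7 + 139 = 289
COOP4 = 150 / 289 = 0.5190

51.9%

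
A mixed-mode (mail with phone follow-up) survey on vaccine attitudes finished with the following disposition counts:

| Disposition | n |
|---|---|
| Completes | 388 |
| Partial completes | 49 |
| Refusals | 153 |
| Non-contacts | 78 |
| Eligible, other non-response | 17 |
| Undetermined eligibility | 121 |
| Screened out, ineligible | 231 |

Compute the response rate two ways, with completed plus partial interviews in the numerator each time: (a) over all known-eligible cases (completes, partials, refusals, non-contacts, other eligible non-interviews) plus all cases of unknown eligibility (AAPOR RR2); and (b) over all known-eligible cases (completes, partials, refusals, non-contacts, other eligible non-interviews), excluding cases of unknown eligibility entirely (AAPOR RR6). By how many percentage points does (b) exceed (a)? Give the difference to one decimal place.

9.6

Numerator: 388 + 49 = 437
Denom: 388 + 49 + 153 + 78 + 17 + 121 = 806
RR2 = 437 / 806 = 0.5422
Denom: 388 + 49 + 153 + 78 + 17 = 685
RR6 = 437 / 685 = 0.6380
Difference = 63.80 − 54.22 = 9.58 percentage points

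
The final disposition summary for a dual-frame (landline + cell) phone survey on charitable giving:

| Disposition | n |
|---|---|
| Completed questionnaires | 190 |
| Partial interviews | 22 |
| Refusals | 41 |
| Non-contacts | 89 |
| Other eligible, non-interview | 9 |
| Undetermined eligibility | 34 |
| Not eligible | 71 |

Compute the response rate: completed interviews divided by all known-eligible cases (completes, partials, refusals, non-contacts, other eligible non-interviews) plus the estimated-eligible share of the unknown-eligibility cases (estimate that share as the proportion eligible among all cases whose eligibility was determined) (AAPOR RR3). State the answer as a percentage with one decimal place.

50.1%

Top → 190
Known eligible → 190 + 22 + 41 + 89 + 9 = 351
e = 351 / (351 + 71) = 351 / 422 = 0.8318
Eligible share of unknowns → 0.8318 × 34 = 28.28
Base → 351 + 28.28 = 379.28
RR3 = 190 / 379.28 = 0.5009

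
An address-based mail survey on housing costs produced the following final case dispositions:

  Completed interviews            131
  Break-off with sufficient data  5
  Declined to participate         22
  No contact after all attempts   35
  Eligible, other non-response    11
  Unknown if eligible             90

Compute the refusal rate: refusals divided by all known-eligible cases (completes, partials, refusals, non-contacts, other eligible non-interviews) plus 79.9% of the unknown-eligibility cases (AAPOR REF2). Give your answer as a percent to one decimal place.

Numerator: 22
Determined eligible: 131 + 5 + 22 + 35 + 11 = 204
e × U: 0.7990 × 90 = 71.91
Denominator: 204 + 71.91 = 275.91
REF2 = 22 / 275.91 = 0.0797

8.0%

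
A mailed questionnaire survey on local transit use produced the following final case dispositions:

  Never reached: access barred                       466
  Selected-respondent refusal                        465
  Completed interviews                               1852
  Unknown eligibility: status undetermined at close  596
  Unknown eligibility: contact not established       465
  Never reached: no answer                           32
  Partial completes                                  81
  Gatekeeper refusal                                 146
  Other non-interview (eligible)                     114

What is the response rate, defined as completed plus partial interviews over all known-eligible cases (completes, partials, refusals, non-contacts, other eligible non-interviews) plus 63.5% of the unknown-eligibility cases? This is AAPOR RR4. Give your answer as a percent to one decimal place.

Refusals = 146 + 465 = 611
Non-contacts = 32 + 466 = 498
Eligibility not determined = 465 + 596 = 1061
Numerator → 1852 + 81 = 1933
Eligible (known) → 1852 + 81 + 611 + 498 + 114 = 3156
Eligible share of unknowns → 0.6350 × 1061 = 673.74
Denom → 3156 + 673.74 = 3829.74
RR4 = 1933 / 3829.74 = 0.5047

50.5%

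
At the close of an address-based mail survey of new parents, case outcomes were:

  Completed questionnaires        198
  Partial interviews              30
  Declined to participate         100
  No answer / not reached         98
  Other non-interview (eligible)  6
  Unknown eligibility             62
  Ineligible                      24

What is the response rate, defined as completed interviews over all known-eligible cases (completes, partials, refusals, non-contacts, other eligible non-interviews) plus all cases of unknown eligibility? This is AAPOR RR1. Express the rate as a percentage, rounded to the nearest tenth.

Numerator → 198
Denominator → 198 + 30 + 100 + 98 + 6 + 62 = 494
RR1 = 198 / 494 = 0.4008

40.1%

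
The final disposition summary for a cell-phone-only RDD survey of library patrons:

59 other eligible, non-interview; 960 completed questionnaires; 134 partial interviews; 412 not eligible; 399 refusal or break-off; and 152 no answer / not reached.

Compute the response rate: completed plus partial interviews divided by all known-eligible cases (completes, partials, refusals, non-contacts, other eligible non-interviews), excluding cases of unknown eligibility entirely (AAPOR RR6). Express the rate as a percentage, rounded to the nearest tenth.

64.2%

Top = 960 + 134 = 1094
Base = 960 + 134 + 399 + 152 + 59 = 1704
RR6 = 1094 / 1704 = 0.6420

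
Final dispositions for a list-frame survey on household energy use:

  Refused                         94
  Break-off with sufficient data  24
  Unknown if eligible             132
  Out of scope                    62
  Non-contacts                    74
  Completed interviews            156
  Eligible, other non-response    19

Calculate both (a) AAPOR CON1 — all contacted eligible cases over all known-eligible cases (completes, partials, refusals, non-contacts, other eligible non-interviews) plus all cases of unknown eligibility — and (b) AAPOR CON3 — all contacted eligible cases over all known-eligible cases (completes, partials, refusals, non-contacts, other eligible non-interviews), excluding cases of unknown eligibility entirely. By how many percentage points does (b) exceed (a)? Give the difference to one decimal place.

21.1

Top → 156 + 24 + 94 + 19 = 293
Base → 156 + 24 + 94 + 74 + 19 + 132 = 499
CON1 = 293 / 499 = 0.5872
Base → 156 + 24 + 94 + 74 + 19 = 367
CON3 = 293 / 367 = 0.7984
Difference = 79.84 − 58.72 = 21.12 percentage points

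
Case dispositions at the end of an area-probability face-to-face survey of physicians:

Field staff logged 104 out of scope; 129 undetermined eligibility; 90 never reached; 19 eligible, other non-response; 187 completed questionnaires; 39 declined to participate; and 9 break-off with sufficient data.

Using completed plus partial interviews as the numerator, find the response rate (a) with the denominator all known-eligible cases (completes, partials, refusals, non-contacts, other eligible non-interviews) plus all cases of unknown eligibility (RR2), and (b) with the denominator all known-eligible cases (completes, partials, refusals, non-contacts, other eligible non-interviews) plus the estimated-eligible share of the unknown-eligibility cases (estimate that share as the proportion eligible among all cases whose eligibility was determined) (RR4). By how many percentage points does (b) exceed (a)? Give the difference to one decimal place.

2.8

Top → 187 + 9 = 196
Denom → 187 + 9 + 39 + 90 + 19 + 129 = 473
RR2 = 196 / 473 = 0.4144
Known eligible → 187 + 9 + 39 + 90 + 19 = 344
e = 344 / (344 + 104) = 344 / 448 = 0.7679
e × U → 0.7679 × 129 = 99.06
Denom → 344 + 99.06 = 443.06
RR4 = 196 / 443.06 = 0.4424
Difference = 44.24 − 41.44 = 2.80 percentage points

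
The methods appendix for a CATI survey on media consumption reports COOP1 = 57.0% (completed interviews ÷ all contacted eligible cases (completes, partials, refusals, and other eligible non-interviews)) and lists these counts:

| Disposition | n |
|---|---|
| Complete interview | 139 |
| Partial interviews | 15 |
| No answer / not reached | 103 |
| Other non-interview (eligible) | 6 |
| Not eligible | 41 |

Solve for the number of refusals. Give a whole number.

84

COOP1 = 139 / D = 0.570
D = 139 / 0.570 = 243.9
Rest of base = 160
refusals = 243.9 − 160 ≈ 84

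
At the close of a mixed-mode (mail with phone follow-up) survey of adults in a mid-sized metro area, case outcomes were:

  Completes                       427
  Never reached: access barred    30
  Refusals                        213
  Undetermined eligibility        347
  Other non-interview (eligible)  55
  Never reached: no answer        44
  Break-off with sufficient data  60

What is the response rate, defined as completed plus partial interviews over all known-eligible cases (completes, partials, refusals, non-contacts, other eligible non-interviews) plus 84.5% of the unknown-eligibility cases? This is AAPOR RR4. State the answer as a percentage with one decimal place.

43.4%

Non-contacts = 44 + 30 = 74
Numerator = 427 + 60 = 487
Eligible (known) = 427 + 60 + 213 + 74 + 55 = 829
Estimated eligible among unknowns = 0.8450 × 347 = 293.21
Denominator = 829 + 293.21 = 1122.21
RR4 = 487 / 1122.21 = 0.4340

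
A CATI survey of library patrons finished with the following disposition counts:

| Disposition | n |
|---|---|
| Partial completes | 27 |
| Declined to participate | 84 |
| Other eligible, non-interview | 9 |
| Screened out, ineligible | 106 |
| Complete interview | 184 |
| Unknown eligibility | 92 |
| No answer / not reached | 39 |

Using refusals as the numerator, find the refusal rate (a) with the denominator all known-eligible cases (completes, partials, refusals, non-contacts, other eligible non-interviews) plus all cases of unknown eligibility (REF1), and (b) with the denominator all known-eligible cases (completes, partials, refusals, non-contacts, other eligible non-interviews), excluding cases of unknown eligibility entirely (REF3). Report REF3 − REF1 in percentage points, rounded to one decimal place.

Num: 84
Denom: 184 + 27 + 84 + 39 + 9 + 92 = 435
REF1 = 84 / 435 = 0.1931
Denom: 184 + 27 + 84 + 39 + 9 = 343
REF3 = 84 / 343 = 0.2449
Difference = 24.49 − 19.31 = 5.18 percentage points

5.2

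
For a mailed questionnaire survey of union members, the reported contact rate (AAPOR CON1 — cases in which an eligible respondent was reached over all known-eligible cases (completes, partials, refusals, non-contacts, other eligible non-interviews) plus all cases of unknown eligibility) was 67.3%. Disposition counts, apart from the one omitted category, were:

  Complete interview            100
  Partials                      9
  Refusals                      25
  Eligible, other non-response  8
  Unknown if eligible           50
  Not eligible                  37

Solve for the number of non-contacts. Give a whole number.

Numerator: 100 + 9 + 25 + 8 = 142
CON1 = 142 / D = 0.673
D = 142 / 0.673 = 211.0
Remaining denominator categories sum to 192
non-contacts = 211.0 − 192 ≈ 19

19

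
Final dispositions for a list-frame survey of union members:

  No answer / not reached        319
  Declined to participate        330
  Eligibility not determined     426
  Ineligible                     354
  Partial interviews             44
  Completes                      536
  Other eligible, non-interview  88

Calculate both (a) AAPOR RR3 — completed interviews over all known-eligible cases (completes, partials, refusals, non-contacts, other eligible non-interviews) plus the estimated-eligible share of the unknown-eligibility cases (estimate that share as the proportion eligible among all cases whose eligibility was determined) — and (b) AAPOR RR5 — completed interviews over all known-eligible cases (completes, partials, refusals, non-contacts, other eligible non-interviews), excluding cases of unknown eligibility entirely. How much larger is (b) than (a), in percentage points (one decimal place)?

8.3

Top: 536
Determined eligible: 536 + 44 + 330 + 319 + 88 = 1317
e = 1317 / (1317 + 354) = 1317 / 1671 = 0.7882
Estimated eligible among unknowns: 0.7882 × 426 = 335.77
Base: 1317 + 335.77 = 1652.77
RR3 = 536 / 1652.77 = 0.3243
Base: 536 + 44 + 330 + 319 + 88 = 1317
RR5 = 536 / 1317 = 0.4070
Difference = 40.70 − 32.43 = 8.27 percentage points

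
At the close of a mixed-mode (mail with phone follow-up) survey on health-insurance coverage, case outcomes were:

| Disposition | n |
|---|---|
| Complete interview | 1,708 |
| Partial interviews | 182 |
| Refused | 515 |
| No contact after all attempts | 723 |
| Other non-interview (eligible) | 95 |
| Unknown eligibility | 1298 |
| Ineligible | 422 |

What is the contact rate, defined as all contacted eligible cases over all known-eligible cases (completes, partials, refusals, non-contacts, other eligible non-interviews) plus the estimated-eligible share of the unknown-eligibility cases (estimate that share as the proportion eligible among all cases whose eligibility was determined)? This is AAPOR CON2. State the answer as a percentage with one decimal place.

Numerator = 1708 + 182 + 515 + 95 = 2500
Eligible (known) = 1708 + 182 + 515 + 723 + 95 = 3223
e = 3223 / (3223 + 422) = 3223 / 3645 = 0.8842
e × U = 0.8842 × 1298 = 1147.69
Base = 3223 + 1147.69 = 4370.69
CON2 = 2500 / 4370.69 = 0.5720

57.2%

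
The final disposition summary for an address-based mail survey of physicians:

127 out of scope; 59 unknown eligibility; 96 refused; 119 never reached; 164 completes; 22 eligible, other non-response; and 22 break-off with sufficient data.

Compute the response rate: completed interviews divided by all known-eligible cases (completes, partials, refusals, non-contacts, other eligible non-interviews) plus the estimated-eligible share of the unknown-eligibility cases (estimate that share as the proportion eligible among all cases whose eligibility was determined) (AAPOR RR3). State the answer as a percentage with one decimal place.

Numerator → 164
Eligible (known) → 164 + 22 + 96 + 119 + 22 = 423
e = 423 / (423 + 127) = 423 / 550 = 0.7691
e × U → 0.7691 × 59 = 45.38
Base → 423 + 45.38 = 468.38
RR3 = 164 / 468.38 = 0.3501

35.0%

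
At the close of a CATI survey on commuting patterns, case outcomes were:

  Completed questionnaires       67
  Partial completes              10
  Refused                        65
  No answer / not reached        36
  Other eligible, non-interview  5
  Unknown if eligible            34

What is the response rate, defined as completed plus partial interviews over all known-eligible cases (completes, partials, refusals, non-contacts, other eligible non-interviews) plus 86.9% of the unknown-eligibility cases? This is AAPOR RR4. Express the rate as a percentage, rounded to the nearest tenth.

36.2%

Numerator: 67 + 10 = 77
Determined eligible: 67 + 10 + 65 + 36 + 5 = 183
e × U: 0.8690 × 34 = 29.55
Denom: 183 + 29.55 = 212.55
RR4 = 77 / 212.55 = 0.3623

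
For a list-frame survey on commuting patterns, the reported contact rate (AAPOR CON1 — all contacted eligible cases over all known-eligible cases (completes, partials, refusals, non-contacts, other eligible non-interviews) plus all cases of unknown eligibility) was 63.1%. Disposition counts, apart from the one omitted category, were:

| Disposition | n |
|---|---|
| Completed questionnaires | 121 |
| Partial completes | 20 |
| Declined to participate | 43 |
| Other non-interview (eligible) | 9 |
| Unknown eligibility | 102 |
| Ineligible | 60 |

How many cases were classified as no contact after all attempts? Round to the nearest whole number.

11

Top: 121 + 20 + 43 + 9 = 193
CON1 = 193 / D = 0.631
D = 193 / 0.631 = 305.9
Remaining denominator categories sum to 295
no contact after all attempts = 305.9 − 295 ≈ 11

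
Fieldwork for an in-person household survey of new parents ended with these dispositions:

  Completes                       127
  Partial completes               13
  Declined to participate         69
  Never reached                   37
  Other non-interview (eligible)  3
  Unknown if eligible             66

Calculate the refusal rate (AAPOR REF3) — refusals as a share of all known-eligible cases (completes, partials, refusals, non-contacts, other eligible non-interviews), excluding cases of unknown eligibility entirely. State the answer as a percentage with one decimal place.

Numerator = 69
Denom = 127 + 13 + 69 + 37 + 3 = 249
REF3 = 69 / 249 = 0.2771

27.7%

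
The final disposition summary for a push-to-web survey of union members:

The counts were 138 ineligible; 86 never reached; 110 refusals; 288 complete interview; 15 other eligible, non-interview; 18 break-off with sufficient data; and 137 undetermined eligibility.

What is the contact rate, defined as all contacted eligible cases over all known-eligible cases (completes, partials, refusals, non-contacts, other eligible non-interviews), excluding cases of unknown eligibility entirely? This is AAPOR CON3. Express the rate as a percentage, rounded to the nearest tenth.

83.4%

Num = 288 + 18 + 110 + 15 = 431
Base = 288 + 18 + 110 + 86 + 15 = 517
CON3 = 431 / 517 = 0.8337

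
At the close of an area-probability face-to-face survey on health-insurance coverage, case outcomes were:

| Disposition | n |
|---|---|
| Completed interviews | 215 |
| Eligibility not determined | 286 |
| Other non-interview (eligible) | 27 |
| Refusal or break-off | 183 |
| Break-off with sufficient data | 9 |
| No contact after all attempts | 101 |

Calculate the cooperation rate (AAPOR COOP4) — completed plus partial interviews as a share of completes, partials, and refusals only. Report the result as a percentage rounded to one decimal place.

Top: 215 + 9 = 224
Denominator: 215 + 9 + 183 = 407
COOP4 = 224 / 407 = 0.5504

55.0%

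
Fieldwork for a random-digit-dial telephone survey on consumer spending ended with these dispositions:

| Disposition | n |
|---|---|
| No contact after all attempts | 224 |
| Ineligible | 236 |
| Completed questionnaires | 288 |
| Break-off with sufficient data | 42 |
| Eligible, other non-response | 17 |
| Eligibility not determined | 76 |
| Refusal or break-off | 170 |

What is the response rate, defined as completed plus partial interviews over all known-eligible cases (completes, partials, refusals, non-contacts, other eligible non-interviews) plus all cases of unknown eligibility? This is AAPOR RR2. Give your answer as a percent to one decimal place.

Top = 288 + 42 = 330
Denom = 288 + 42 + 170 + 224 + 17 + 76 = 817
RR2 = 330 / 817 = 0.4039

40.4%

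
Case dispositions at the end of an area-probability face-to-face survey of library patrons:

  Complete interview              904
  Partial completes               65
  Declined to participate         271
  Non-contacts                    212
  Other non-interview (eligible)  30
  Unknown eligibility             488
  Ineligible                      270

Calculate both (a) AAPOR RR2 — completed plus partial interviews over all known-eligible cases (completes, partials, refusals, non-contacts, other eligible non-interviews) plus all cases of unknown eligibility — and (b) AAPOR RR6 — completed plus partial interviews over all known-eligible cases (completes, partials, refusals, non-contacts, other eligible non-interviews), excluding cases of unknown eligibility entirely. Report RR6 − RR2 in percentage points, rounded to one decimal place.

Numerator → 904 + 65 = 969
Denominator → 904 + 65 + 271 + 212 + 30 + 488 = 1970
RR2 = 969 / 1970 = 0.4919
Denominator → 904 + 65 + 271 + 212 + 30 = 1482
RR6 = 969 / 1482 = 0.6538
Difference = 65.38 − 49.19 = 16.19 percentage points

16.2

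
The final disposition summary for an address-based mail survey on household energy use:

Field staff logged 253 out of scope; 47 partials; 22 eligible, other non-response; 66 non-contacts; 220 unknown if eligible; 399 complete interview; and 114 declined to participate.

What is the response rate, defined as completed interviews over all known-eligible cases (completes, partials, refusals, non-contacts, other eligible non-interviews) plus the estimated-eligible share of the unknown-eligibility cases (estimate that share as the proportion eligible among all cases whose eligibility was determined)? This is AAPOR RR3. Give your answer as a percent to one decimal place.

49.5%

Top = 399
Known eligible = 399 + 47 + 114 + 66 + 22 = 648
e = 648 / (648 + 253) = 648 / 901 = 0.7192
e × U = 0.7192 × 220 = 158.22
Denominator = 648 + 158.22 = 806.22
RR3 = 399 / 806.22 = 0.4949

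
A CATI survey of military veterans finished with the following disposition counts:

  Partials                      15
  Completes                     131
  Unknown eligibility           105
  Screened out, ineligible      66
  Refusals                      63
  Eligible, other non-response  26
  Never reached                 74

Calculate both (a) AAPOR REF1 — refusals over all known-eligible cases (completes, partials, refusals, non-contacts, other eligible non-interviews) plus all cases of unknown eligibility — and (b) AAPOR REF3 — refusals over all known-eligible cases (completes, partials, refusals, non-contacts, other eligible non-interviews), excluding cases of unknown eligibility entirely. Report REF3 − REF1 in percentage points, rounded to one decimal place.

5.2

Top → 63
Denominator → 131 + 15 + 63 + 74 + 26 + 105 = 414
REF1 = 63 / 414 = 0.1522
Denominator → 131 + 15 + 63 + 74 + 26 = 309
REF3 = 63 / 309 = 0.2039
Difference = 20.39 − 15.22 = 5.17 percentage points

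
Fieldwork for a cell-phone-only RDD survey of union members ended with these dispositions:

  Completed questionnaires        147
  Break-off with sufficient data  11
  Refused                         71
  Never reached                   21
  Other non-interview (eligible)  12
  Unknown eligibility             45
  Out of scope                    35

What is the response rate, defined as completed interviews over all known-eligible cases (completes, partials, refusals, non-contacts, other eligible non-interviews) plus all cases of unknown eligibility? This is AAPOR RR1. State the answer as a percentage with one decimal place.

47.9%

Num = 147
Denominator = 147 + 11 + 71 + 21 + 12 + 45 = 307
RR1 = 147 / 307 = 0.4788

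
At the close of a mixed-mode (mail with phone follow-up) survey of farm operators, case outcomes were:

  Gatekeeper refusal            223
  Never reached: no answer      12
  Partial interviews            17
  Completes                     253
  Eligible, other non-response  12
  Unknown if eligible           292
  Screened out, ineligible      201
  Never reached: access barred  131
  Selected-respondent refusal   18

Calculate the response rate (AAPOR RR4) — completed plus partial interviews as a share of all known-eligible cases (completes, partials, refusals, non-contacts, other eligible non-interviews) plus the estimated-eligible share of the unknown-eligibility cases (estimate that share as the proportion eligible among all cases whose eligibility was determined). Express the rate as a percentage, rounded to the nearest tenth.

30.3%

Refusal or break-off = 223 + 18 = 241
Non-contacts = 12 + 131 = 143
Num → 253 + 17 = 270
Eligible (known) → 253 + 17 + 241 + 143 + 12 = 666
e = 666 / (666 + 201) = 666 / 867 = 0.7682
Eligible share of unknowns → 0.7682 × 292 = 224.31
Denom → 666 + 224.31 = 890.31
RR4 = 270 / 890.31 = 0.3033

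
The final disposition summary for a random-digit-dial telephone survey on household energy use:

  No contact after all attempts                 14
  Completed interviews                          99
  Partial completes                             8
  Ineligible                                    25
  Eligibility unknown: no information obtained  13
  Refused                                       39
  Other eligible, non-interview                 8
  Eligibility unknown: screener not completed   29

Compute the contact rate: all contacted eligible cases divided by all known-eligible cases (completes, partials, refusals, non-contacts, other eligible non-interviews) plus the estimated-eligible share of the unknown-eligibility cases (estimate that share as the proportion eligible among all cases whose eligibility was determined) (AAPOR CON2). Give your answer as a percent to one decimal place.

Unknown if eligible = 29 + 13 = 42
Num → 99 + 8 + 39 + 8 = 154
Determined eligible → 99 + 8 + 39 + 14 + 8 = 168
e = 168 / (168 + 25) = 168 / 193 = 0.8705
e × U → 0.8705 × 42 = 36.56
Denominator → 168 + 36.56 = 204.56
CON2 = 154 / 204.56 = 0.7528

75.3%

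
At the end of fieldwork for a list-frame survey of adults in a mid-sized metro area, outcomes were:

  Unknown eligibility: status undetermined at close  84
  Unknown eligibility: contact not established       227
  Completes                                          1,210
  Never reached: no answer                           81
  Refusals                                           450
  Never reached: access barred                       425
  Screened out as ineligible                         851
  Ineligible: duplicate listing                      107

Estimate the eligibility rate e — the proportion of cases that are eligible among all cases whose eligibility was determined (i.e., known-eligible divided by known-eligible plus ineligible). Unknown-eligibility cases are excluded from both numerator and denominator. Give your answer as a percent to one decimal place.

No answer / not reached = 81 + 425 = 506
Eligibility not determined = 227 + 84 = 311
Ineligible = 851 + 107 = 958
Eligible (known) = 1210 + 450 + 506 = 2166
e = 2166 / (2166 + 958) = 2166 / 3124 = 0.6933

69.3%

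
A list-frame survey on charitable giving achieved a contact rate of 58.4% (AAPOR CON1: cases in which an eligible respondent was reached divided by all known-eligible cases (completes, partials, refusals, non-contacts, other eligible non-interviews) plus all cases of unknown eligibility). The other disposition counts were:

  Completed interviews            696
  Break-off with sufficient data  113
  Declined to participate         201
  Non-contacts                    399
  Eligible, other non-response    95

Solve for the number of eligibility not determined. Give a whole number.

388

Num: 696 + 113 + 201 + 95 = 1105
CON1 = 1105 / D = 0.584
D = 1105 / 0.584 = 1892.1
Rest of base = 1504
eligibility not determined = 1892.1 − 1504 ≈ 388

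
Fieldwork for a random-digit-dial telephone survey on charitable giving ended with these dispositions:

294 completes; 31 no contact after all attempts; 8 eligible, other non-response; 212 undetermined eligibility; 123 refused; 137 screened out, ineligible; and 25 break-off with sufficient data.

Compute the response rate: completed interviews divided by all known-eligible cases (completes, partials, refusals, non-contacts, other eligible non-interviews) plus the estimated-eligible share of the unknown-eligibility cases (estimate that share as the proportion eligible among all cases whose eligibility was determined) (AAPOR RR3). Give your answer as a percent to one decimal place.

45.5%

Top = 294
Determined eligible = 294 + 25 + 123 + 31 + 8 = 481
e = 481 / (481 + 137) = 481 / 618 = 0.7783
Eligible share of unknowns = 0.7783 × 212 = 165.00
Denominator = 481 + 165.00 = 646.00
RR3 = 294 / 646.00 = 0.4551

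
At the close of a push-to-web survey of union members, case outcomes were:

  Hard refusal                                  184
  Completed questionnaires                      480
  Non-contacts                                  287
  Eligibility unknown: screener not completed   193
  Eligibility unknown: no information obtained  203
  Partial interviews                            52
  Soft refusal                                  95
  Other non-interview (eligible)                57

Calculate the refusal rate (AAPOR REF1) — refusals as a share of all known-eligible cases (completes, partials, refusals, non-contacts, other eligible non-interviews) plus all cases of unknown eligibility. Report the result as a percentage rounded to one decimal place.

18.0%

Refusals = 184 + 95 = 279
Unknown eligibility = 193 + 203 = 396
Top = 279
Base = 480 + 52 + 279 + 287 + 57 + 396 = 1551
REF1 = 279 / 1551 = 0.1799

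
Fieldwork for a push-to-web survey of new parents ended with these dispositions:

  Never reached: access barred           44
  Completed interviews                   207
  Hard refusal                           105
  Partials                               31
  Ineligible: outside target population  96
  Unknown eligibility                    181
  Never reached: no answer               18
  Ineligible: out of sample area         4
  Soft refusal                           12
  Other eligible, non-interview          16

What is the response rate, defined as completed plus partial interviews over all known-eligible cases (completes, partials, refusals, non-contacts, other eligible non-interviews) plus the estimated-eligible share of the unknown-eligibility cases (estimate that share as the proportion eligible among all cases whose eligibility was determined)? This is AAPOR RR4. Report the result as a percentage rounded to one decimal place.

Refused = 105 + 12 = 117
Never reached = 18 + 44 = 62
Out of scope = 96 + 4 = 100
Numerator = 207 + 31 = 238
Known eligible = 207 + 31 + 117 + 62 + 16 = 433
e = 433 / (433 + 100) = 433 / 533 = 0.8124
Estimated eligible among unknowns = 0.8124 × 181 = 147.04
Base = 433 + 147.04 = 580.04
RR4 = 238 / 580.04 = 0.4103

41.0%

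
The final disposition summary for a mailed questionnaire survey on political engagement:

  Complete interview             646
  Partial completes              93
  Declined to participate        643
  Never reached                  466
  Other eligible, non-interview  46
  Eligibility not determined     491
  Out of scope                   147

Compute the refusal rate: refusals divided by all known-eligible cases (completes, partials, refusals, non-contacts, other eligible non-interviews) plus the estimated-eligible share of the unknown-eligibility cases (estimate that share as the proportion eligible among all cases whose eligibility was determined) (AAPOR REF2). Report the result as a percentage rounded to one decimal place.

27.4%

Num: 643
Eligible (known): 646 + 93 + 643 + 466 + 46 = 1894
e = 1894 / (1894 + 147) = 1894 / 2041 = 0.9280
e × U: 0.9280 × 491 = 455.65
Denominator: 1894 + 455.65 = 2349.65
REF2 = 643 / 2349.65 = 0.2737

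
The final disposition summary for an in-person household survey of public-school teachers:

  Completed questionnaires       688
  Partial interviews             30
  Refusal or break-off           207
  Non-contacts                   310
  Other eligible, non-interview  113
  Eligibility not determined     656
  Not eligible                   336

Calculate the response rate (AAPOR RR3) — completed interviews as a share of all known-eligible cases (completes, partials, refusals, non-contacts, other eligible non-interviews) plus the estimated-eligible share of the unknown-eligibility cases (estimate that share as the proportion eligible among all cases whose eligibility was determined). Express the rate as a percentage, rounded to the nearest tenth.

Num: 688
Determined eligible: 688 + 30 + 207 + 310 + 113 = 1348
e = 1348 / (1348 + 336) = 1348 / 1684 = 0.8005
Estimated eligible among unknowns: 0.8005 × 656 = 525.13
Base: 1348 + 525.13 = 1873.13
RR3 = 688 / 1873.13 = 0.3673

36.7%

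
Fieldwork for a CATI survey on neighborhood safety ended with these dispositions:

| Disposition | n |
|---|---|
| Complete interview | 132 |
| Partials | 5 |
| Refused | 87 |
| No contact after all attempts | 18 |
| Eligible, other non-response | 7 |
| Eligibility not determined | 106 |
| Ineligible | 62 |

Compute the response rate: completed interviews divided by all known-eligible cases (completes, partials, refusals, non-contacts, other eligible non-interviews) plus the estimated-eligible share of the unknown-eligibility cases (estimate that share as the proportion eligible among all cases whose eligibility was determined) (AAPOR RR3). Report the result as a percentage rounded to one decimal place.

39.5%

Top → 132
Known eligible → 132 + 5 + 87 + 18 + 7 = 249
e = 249 / (249 + 62) = 249 / 311 = 0.8006
Eligible share of unknowns → 0.8006 × 106 = 84.86
Denom → 249 + 84.86 = 333.86
RR3 = 132 / 333.86 = 0.3954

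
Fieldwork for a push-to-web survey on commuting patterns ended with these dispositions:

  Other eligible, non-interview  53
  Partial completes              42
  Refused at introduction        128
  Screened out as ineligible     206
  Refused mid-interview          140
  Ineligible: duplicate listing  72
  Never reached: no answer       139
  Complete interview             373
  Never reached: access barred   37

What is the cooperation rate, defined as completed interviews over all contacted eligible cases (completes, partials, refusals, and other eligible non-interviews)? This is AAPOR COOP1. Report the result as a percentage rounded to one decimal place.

Refused = 128 + 140 = 268
Non-contacts = 139 + 37 = 176
Screened out, ineligible = 206 + 72 = 278
Top: 373
Denom: 373 + 42 + 268 + 53 = 736
COOP1 = 373 / 736 = 0.5068

50.7%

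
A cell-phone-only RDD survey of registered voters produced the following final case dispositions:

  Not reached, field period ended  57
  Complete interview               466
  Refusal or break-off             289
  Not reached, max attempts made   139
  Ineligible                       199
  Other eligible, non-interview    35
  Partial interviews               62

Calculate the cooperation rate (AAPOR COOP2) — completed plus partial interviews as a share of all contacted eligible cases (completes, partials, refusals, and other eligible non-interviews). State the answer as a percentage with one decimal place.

Non-contacts = 57 + 139 = 196
Top: 466 + 62 = 528
Denom: 466 + 62 + 289 + 35 = 852
COOP2 = 528 / 852 = 0.6197

62.0%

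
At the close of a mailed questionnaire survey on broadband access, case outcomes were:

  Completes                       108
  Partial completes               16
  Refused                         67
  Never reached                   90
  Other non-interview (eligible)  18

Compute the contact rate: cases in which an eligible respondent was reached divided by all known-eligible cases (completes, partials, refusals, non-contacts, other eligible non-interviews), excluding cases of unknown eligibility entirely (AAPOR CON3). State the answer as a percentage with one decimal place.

69.9%

Top = 108 + 16 + 67 + 18 = 209
Denominator = 108 + 16 + 67 + 90 + 18 = 299
CON3 = 209 / 299 = 0.6990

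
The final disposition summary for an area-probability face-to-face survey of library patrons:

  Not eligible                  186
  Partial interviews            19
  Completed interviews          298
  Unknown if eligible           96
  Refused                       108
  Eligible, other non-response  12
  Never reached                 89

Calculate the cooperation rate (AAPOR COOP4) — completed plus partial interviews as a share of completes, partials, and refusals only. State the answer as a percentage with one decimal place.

74.6%

Num: 298 + 19 = 317
Denominator: 298 + 19 + 108 = 425
COOP4 = 317 / 425 = 0.7459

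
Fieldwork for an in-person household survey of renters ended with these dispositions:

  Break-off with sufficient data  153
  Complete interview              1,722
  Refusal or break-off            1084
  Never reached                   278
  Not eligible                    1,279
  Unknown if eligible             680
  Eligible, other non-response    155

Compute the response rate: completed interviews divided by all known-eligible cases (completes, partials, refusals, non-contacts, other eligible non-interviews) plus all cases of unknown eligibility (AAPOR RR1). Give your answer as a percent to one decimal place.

42.3%

Top → 1722
Denom → 1722 + 153 + 1084 + 278 + 155 + 680 = 4072
RR1 = 1722 / 4072 = 0.4229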